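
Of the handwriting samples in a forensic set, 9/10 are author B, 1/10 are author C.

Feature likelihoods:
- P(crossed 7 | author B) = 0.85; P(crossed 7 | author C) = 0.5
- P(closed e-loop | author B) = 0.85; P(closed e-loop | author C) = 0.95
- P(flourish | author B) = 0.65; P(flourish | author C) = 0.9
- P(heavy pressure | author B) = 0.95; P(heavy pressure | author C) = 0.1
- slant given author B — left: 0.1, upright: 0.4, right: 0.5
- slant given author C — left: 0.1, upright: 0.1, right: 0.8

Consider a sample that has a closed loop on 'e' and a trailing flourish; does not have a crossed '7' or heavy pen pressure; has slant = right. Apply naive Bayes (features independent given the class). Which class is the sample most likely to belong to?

author B: 0.9 × (1−0.85) × 0.85 × 0.65 × (1−0.95) × 0.5 = 0.0018646875
author C: 0.1 × (1−0.5) × 0.95 × 0.9 × (1−0.1) × 0.8 = 0.03078
Highest score → author C.

author C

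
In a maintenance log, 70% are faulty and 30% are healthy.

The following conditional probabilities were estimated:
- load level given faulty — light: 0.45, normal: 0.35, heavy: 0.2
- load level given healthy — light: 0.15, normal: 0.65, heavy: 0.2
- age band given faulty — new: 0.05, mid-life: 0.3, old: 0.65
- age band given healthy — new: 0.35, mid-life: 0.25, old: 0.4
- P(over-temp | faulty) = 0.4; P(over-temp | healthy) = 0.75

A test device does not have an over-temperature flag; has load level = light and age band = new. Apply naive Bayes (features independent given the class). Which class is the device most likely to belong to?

faulty: 0.7 × 0.45 × 0.05 × (1−0.4) = 0.00945
healthy: 0.3 × 0.15 × 0.35 × (1−0.75) = 0.0039375
Highest score → faulty.

faulty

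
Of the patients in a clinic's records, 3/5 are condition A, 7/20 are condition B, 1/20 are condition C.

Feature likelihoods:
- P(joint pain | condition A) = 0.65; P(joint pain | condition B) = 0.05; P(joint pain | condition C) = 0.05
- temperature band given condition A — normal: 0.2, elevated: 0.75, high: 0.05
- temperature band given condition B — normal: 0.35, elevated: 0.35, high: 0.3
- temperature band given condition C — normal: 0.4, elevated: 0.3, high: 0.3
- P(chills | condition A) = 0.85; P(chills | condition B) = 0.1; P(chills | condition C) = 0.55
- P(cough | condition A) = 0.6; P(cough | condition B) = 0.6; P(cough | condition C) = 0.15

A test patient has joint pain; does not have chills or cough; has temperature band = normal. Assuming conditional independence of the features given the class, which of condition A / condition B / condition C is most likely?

condition A: 0.6 × 0.65 × 0.2 × (1−0.85) × (1−0.6) = 0.00468
condition B: 0.35 × 0.05 × 0.35 × (1−0.1) × (1−0.6) = 0.002205
condition C: 0.05 × 0.05 × 0.4 × (1−0.55) × (1−0.15) = 0.0003825
Highest score → condition A.

condition A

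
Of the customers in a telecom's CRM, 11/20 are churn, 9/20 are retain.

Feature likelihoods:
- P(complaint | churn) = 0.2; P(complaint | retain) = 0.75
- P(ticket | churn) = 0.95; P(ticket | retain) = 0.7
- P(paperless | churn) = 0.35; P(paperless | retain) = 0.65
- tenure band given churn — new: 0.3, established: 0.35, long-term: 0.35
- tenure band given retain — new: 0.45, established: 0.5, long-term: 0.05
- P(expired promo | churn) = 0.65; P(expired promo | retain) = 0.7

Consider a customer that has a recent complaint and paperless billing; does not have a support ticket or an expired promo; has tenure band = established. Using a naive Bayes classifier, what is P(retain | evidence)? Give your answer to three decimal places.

0.977

churn: 0.55 × 0.2 × (1−0.95) × 0.35 × 0.35 × (1−0.65) = 0.0002358125
retain: 0.45 × 0.75 × (1−0.7) × 0.65 × 0.5 × (1−0.7) = 0.009871875
P(retain | x) = 0.009871875 / 0.0101076875 ≈ 0.977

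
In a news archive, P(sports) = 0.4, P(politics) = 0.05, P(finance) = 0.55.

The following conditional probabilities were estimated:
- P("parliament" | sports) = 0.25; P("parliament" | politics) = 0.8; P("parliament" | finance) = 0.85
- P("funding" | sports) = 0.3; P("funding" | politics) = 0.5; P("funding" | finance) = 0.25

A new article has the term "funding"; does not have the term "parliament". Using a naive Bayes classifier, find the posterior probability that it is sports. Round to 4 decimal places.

sports: 0.4 × (1−0.25) × 0.3 = 0.09
politics: 0.05 × (1−0.8) × 0.5 = 0.005
finance: 0.55 × (1−0.85) × 0.25 = 0.020625
P(sports | x) = 0.09 / 0.115625 ≈ 0.7784

0.7784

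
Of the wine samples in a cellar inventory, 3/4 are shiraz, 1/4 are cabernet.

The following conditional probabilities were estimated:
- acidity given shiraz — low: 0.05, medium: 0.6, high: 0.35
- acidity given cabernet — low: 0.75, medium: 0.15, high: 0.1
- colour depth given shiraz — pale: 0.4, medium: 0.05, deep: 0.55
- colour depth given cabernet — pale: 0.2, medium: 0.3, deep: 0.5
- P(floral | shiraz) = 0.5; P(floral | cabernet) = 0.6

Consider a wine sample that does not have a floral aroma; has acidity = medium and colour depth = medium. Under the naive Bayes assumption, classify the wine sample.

shiraz: 0.75 × 0.6 × 0.05 × (1−0.5) = 0.01125
cabernet: 0.25 × 0.15 × 0.3 × (1−0.6) = 0.0045
Highest score → shiraz.

shiraz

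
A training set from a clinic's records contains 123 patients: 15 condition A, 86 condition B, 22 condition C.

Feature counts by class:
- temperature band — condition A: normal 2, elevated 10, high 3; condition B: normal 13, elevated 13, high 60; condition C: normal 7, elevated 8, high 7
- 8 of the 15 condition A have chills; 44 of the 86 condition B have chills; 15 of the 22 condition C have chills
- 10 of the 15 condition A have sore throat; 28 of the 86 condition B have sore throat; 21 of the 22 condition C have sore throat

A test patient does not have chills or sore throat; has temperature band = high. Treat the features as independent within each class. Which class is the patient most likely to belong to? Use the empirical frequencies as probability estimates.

condition B

condition A: (15/123) × (3/15) × (7/15) × (5/15) ≈ 0.00379404
condition B: (86/123) × (60/86) × (42/86) × (58/86) ≈ 0.160667
condition C: (22/123) × (7/22) × (7/22) × (1/22) ≈ 0.000823087
Highest score → condition B.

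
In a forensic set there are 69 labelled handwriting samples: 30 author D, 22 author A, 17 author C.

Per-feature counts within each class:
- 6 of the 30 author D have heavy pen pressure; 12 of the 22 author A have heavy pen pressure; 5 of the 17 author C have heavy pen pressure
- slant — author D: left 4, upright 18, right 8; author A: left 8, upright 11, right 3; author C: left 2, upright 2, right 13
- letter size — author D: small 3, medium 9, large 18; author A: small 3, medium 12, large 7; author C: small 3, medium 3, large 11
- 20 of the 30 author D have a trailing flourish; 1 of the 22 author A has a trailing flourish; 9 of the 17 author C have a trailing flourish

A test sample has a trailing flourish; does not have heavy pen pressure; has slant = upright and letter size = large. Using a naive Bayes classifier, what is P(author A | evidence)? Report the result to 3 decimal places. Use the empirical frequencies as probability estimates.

author D: (30/69) × (24/30) × (18/30) × (18/30) × (20/30) ≈ 0.0834783
author A: (22/69) × (10/22) × (11/22) × (7/22) × (1/22) ≈ 0.00104803
author C: (17/69) × (12/17) × (2/17) × (11/17) × (9/17) ≈ 0.00700891
P(author A | x) = 0.00104803 / 0.09153524 ≈ 0.011

0.011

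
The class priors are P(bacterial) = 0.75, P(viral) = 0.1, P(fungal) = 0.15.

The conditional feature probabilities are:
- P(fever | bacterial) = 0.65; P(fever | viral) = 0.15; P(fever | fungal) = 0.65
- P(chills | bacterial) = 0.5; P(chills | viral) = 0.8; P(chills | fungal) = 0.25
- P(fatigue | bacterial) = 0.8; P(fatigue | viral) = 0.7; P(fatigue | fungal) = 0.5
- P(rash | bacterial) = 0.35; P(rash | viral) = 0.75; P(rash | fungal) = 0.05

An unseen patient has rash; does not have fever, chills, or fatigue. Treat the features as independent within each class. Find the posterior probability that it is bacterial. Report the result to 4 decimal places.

0.6564

bacterial: 0.75 × (1−0.65) × (1−0.5) × (1−0.8) × 0.35 = 0.0091875
viral: 0.1 × (1−0.15) × (1−0.8) × (1−0.7) × 0.75 = 0.003825
fungal: 0.15 × (1−0.65) × (1−0.25) × (1−0.5) × 0.05 = 0.000984375
P(bacterial | x) = 0.0091875 / 0.013996875 ≈ 0.6564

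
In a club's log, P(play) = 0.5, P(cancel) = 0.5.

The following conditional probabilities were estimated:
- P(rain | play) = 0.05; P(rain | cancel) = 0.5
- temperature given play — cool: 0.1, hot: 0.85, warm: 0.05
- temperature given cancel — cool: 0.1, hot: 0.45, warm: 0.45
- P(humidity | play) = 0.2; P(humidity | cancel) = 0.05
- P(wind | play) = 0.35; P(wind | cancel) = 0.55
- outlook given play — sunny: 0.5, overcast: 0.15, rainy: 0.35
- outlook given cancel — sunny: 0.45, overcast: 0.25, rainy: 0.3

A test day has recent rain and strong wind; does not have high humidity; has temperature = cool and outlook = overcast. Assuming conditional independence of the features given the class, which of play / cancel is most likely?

play: 0.5 × 0.05 × 0.1 × (1−0.2) × 0.35 × 0.15 = 0.000105
cancel: 0.5 × 0.5 × 0.1 × (1−0.05) × 0.55 × 0.25 = 0.003265625
Highest score → cancel.

cancel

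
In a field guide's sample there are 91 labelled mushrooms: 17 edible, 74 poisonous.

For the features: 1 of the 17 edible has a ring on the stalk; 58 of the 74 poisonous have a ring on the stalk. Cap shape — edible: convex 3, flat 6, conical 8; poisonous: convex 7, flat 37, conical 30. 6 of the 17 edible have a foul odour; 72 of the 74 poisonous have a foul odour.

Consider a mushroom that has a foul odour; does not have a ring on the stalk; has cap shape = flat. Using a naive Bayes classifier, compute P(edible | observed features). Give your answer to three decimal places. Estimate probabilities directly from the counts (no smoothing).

edible: (17/91) × (16/17) × (6/17) × (6/17) ≈ 0.021902
poisonous: (74/91) × (16/74) × (37/74) × (72/74) ≈ 0.0855361
P(edible | x) = 0.021902 / 0.1074381 ≈ 0.204

0.204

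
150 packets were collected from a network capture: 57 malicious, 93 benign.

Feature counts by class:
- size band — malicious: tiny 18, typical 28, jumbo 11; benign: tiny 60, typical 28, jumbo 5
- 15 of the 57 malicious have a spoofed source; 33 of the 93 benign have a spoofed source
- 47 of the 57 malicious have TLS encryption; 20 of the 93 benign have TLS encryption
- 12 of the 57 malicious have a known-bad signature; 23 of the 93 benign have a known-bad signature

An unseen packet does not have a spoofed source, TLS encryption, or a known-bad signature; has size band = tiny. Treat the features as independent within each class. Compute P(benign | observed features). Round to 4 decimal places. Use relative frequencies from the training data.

0.9256

malicious: (57/150) × (18/57) × (42/57) × (10/57) × (45/57) ≈ 0.0122467
benign: (93/150) × (60/93) × (60/93) × (73/93) × (70/93) ≈ 0.15247
P(benign | x) = 0.15247 / 0.1647167 ≈ 0.9256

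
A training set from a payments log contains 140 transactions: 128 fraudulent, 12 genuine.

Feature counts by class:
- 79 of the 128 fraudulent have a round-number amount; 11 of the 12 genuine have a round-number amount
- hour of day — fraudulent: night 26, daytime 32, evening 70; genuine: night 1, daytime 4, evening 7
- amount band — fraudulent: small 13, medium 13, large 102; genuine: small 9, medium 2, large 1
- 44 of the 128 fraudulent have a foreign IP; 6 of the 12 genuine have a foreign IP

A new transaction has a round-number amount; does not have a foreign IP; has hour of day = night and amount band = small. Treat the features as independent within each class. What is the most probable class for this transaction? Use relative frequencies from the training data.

fraudulent: (128/140) × (79/128) × (26/128) × (13/128) × (84/128) = 0.00763950347900390625
genuine: (12/140) × (11/12) × (1/12) × (9/12) × (6/12) ≈ 0.00245536
Highest score → fraudulent.

fraudulent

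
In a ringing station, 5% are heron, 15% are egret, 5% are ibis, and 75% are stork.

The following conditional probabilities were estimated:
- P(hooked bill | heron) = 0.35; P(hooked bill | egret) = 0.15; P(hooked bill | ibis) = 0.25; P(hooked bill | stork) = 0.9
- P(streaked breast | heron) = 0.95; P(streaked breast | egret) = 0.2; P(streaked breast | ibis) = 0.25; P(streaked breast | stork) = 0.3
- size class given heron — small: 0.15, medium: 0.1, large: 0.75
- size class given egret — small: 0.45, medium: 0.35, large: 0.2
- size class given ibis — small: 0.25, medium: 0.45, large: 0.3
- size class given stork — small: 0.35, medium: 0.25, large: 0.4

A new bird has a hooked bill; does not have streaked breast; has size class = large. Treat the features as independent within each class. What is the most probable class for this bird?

stork

heron: 0.05 × 0.35 × (1−0.95) × 0.75 = 0.00065625
egret: 0.15 × 0.15 × (1−0.2) × 0.2 = 0.0036
ibis: 0.05 × 0.25 × (1−0.25) × 0.3 = 0.0028125
stork: 0.75 × 0.9 × (1−0.3) × 0.4 = 0.189
Highest score → stork.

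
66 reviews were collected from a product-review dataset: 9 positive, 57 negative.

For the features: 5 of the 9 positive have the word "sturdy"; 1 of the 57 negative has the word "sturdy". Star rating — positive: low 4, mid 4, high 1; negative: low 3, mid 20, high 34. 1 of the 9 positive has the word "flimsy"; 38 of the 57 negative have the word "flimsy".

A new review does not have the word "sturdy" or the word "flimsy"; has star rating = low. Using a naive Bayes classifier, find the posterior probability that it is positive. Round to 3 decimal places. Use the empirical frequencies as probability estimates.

positive: (9/66) × (4/9) × (4/9) × (8/9) ≈ 0.0239431
negative: (57/66) × (56/57) × (3/57) × (19/57) ≈ 0.0148857
P(positive | x) = 0.0239431 / 0.0388288 ≈ 0.617

0.617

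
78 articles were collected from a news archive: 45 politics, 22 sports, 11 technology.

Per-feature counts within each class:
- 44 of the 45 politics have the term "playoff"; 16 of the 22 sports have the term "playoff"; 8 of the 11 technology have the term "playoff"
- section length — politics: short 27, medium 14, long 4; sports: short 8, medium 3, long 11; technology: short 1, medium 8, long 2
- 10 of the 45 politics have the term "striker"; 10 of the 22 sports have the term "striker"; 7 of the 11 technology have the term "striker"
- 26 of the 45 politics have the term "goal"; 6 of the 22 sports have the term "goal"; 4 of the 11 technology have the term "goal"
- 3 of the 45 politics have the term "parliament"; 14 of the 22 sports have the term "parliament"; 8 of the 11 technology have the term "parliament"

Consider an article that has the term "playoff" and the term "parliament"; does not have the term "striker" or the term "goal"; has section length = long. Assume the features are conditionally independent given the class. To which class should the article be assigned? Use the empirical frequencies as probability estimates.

sports

politics: (45/78) × (44/45) × (4/45) × (35/45) × (19/45) × (3/45) ≈ 0.00109777
sports: (22/78) × (16/22) × (11/22) × (12/22) × (16/22) × (14/22) ≈ 0.0258915
technology: (11/78) × (8/11) × (2/11) × (4/11) × (7/11) × (8/11) ≈ 0.00313836
Highest score → sports.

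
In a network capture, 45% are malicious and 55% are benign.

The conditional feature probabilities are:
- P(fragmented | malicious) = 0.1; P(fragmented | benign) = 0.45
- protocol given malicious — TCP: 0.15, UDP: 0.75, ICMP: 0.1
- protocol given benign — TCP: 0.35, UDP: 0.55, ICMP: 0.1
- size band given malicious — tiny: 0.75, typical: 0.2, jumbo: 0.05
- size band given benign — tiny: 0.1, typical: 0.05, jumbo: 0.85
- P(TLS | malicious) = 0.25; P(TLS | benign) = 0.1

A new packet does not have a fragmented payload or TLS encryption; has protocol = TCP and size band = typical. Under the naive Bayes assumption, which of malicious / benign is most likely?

malicious

malicious: 0.45 × (1−0.1) × 0.15 × 0.2 × (1−0.25) = 0.0091125
benign: 0.55 × (1−0.45) × 0.35 × 0.05 × (1−0.1) = 0.004764375
Highest score → malicious.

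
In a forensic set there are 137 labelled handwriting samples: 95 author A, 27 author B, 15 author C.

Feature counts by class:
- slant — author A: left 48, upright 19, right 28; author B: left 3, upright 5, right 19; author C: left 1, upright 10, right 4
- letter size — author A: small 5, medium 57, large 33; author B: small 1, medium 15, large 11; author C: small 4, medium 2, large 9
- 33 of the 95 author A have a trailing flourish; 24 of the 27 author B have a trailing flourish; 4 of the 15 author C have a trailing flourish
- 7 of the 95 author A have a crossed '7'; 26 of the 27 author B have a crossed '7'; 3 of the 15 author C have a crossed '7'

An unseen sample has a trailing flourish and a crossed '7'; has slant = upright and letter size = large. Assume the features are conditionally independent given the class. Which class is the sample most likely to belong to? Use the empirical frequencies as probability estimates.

author B

author A: (95/137) × (19/95) × (33/95) × (33/95) × (7/95) ≈ 0.00123307
author B: (27/137) × (5/27) × (11/27) × (24/27) × (26/27) ≈ 0.0127273
author C: (15/137) × (10/15) × (9/15) × (4/15) × (3/15) ≈ 0.00233577
Highest score → author B.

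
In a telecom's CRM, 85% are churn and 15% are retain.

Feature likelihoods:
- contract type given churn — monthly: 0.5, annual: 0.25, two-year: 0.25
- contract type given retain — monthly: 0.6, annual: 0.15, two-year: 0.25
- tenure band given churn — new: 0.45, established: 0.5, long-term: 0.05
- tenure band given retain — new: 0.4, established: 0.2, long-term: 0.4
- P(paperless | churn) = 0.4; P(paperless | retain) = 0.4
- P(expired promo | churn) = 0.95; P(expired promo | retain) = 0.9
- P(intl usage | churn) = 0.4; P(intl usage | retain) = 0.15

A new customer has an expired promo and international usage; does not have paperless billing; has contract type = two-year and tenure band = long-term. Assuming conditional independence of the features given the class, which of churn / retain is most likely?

churn: 0.85 × 0.25 × 0.05 × (1−0.4) × 0.95 × 0.4 = 0.0024225
retain: 0.15 × 0.25 × 0.4 × (1−0.4) × 0.9 × 0.15 = 0.001215
Highest score → churn.

churn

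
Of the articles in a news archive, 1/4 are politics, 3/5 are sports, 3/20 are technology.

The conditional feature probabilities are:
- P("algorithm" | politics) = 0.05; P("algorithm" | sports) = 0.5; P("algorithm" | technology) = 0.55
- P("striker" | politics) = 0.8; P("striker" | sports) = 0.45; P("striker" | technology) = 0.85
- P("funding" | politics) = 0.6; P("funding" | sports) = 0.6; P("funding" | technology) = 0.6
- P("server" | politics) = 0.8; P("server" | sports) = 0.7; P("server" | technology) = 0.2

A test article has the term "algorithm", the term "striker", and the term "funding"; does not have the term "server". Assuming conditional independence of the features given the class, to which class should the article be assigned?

technology

politics: 0.25 × 0.05 × 0.8 × 0.6 × (1−0.8) = 0.0012
sports: 0.6 × 0.5 × 0.45 × 0.6 × (1−0.7) = 0.0243
technology: 0.15 × 0.55 × 0.85 × 0.6 × (1−0.2) = 0.03366
Highest score → technology.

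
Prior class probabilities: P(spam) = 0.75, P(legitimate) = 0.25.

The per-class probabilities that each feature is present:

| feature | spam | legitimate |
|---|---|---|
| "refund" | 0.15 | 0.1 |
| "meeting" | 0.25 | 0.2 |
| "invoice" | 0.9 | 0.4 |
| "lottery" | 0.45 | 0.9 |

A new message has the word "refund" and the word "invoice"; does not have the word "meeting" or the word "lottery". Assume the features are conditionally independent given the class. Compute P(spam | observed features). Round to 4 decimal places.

0.9812

spam: 0.75 × 0.15 × (1−0.25) × 0.9 × (1−0.45) = 0.041765625
legitimate: 0.25 × 0.1 × (1−0.2) × 0.4 × (1−0.9) = 0.0008
P(spam | x) = 0.041765625 / 0.042565625 ≈ 0.9812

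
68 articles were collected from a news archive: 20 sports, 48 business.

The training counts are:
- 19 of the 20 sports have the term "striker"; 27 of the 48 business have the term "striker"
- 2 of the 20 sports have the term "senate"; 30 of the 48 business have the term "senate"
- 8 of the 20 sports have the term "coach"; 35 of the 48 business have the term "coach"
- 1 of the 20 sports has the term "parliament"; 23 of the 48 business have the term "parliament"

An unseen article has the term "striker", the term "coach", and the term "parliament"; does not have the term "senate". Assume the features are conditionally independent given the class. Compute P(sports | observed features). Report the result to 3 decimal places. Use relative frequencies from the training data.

sports: (20/68) × (19/20) × (18/20) × (8/20) × (1/20) ≈ 0.00502941
business: (48/68) × (27/48) × (18/48) × (35/48) × (23/48) ≈ 0.0520235
P(sports | x) = 0.00502941 / 0.05705291 ≈ 0.088

0.088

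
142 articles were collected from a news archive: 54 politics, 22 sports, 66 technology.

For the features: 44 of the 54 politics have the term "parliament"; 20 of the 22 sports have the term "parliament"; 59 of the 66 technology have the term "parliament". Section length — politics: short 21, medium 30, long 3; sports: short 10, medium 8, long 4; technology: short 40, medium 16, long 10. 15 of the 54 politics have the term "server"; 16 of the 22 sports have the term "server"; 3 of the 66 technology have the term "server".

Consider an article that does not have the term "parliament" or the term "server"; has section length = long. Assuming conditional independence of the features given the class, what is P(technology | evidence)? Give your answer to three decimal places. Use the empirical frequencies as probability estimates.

0.669

politics: (54/142) × (10/54) × (3/54) × (39/54) ≈ 0.0028256
sports: (22/142) × (2/22) × (4/22) × (6/22) ≈ 0.000698405
technology: (66/142) × (7/66) × (10/66) × (63/66) ≈ 0.00712955
P(technology | x) = 0.00712955 / 0.010653555 ≈ 0.669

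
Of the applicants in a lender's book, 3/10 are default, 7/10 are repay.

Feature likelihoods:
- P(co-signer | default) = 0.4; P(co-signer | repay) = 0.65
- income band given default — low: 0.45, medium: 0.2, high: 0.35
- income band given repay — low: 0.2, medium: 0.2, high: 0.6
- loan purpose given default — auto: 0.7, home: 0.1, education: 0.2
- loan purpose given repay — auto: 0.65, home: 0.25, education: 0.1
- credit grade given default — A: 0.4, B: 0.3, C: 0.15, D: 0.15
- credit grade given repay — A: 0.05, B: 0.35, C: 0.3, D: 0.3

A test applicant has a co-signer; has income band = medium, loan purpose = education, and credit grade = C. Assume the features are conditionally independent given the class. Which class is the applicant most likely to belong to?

default: 0.3 × 0.4 × 0.2 × 0.2 × 0.15 = 0.00072
repay: 0.7 × 0.65 × 0.2 × 0.1 × 0.3 = 0.00273
Highest score → repay.

repay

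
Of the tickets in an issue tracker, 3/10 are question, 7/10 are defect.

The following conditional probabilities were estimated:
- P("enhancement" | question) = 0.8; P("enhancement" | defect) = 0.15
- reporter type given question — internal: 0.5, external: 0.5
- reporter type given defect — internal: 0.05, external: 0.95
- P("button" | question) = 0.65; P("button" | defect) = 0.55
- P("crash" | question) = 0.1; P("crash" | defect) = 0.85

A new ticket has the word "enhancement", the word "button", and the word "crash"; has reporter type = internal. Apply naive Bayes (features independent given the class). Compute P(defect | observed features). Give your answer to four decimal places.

0.2393

question: 0.3 × 0.8 × 0.5 × 0.65 × 0.1 = 0.0078
defect: 0.7 × 0.15 × 0.05 × 0.55 × 0.85 = 0.002454375
P(defect | x) = 0.002454375 / 0.010254375 ≈ 0.2393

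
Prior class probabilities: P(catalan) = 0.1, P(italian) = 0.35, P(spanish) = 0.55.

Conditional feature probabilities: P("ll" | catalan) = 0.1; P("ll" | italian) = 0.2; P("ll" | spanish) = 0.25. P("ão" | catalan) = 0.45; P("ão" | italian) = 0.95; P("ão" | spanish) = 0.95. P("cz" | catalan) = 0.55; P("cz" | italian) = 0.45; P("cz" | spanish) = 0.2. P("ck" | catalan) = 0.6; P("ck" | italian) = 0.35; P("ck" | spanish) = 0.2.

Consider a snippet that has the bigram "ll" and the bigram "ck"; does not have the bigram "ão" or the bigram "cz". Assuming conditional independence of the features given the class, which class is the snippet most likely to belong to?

catalan

catalan: 0.1 × 0.1 × (1−0.45) × (1−0.55) × 0.6 = 0.001485
italian: 0.35 × 0.2 × (1−0.95) × (1−0.45) × 0.35 = 0.00067375
spanish: 0.55 × 0.25 × (1−0.95) × (1−0.2) × 0.2 = 0.0011
Highest score → catalan.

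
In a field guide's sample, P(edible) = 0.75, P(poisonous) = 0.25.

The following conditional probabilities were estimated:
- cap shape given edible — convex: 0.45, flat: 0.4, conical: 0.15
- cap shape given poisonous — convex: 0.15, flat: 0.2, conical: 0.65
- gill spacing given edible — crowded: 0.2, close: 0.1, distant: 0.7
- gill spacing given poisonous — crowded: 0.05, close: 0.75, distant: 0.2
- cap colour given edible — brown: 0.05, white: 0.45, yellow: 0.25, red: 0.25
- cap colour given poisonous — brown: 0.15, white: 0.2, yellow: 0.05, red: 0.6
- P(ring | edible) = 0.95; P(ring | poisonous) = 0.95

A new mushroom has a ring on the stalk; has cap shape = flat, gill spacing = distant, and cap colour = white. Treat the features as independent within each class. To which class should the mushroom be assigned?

edible: 0.75 × 0.4 × 0.7 × 0.45 × 0.95 = 0.089775
poisonous: 0.25 × 0.2 × 0.2 × 0.2 × 0.95 = 0.0019
Highest score → edible.

edible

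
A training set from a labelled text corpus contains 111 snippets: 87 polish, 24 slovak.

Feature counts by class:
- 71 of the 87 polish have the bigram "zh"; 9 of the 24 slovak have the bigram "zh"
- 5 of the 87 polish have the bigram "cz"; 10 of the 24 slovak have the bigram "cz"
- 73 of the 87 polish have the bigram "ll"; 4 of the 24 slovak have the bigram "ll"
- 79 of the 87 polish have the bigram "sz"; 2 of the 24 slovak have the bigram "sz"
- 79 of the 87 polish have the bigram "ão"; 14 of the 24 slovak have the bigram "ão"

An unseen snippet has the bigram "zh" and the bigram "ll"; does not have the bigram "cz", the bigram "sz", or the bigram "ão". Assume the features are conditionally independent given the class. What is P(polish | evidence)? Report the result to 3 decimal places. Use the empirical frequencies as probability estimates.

polish: (87/111) × (71/87) × (82/87) × (73/87) × (8/87) × (8/87) ≈ 0.00427735
slovak: (24/111) × (9/24) × (14/24) × (4/24) × (22/24) × (10/24) ≈ 0.00301082
P(polish | x) = 0.00427735 / 0.00728817 ≈ 0.587

0.587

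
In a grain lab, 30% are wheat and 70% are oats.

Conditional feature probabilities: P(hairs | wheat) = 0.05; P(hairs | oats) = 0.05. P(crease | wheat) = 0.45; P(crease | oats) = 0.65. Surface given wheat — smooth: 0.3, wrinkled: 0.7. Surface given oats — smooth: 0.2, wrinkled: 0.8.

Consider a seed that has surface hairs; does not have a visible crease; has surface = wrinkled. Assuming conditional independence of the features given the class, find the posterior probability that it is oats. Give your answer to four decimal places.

wheat: 0.3 × 0.05 × (1−0.45) × 0.7 = 0.005775
oats: 0.7 × 0.05 × (1−0.65) × 0.8 = 0.0098
P(oats | x) = 0.0098 / 0.015575 ≈ 0.6292

0.6292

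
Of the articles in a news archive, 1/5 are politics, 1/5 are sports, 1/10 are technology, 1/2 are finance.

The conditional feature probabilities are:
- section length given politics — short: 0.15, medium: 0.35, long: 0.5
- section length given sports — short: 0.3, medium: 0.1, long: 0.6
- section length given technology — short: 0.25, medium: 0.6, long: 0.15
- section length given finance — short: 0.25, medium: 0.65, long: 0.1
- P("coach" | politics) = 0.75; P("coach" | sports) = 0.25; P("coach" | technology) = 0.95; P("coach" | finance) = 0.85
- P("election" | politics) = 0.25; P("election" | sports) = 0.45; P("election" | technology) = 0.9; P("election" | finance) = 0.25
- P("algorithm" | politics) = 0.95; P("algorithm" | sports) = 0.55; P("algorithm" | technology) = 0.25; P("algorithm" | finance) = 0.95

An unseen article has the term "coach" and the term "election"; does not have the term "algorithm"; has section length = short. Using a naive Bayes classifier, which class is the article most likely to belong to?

technology

politics: 0.2 × 0.15 × 0.75 × 0.25 × (1−0.95) = 0.00028125
sports: 0.2 × 0.3 × 0.25 × 0.45 × (1−0.55) = 0.0030375
technology: 0.1 × 0.25 × 0.95 × 0.9 × (1−0.25) = 0.01603125
finance: 0.5 × 0.25 × 0.85 × 0.25 × (1−0.95) = 0.001328125
Highest score → technology.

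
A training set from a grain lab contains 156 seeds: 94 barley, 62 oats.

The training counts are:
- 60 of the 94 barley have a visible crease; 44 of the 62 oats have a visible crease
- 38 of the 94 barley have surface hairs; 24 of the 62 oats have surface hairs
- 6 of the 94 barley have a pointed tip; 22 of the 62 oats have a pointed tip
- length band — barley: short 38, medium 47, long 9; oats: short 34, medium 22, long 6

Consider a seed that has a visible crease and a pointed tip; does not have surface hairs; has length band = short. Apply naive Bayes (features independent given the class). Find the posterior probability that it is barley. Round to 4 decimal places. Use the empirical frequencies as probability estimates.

0.1495

barley: (94/156) × (60/94) × (56/94) × (6/94) × (38/94) ≈ 0.00591243
oats: (62/156) × (44/62) × (38/62) × (22/62) × (34/62) ≈ 0.0336386
P(barley | x) = 0.00591243 / 0.03955103 ≈ 0.1495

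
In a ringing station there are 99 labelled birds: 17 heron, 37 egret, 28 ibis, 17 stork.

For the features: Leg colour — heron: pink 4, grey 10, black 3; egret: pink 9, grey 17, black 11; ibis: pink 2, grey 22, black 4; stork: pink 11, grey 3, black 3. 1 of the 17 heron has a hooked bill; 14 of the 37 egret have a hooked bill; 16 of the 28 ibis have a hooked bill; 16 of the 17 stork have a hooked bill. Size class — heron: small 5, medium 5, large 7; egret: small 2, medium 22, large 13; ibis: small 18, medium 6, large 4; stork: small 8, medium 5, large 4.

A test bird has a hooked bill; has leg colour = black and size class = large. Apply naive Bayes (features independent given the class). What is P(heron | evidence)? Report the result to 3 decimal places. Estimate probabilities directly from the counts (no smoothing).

heron: (17/99) × (3/17) × (1/17) × (7/17) ≈ 0.000733983
egret: (37/99) × (11/37) × (14/37) × (13/37) ≈ 0.0147715
ibis: (28/99) × (4/28) × (16/28) × (4/28) ≈ 0.00329829
stork: (17/99) × (3/17) × (16/17) × (4/17) ≈ 0.00671071
P(heron | x) = 0.000733983 / 0.025514483 ≈ 0.029

0.029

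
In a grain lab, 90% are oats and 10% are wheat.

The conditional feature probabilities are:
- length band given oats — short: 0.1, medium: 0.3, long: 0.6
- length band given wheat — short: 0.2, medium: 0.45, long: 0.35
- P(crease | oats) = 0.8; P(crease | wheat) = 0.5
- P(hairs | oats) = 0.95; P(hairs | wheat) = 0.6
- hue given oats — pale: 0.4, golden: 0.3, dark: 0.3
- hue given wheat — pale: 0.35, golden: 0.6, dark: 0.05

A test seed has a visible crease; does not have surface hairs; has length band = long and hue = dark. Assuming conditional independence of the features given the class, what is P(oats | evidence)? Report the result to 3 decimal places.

0.949

oats: 0.9 × 0.6 × 0.8 × (1−0.95) × 0.3 = 0.00648
wheat: 0.1 × 0.35 × 0.5 × (1−0.6) × 0.05 = 0.00035
P(oats | x) = 0.00648 / 0.00683 ≈ 0.949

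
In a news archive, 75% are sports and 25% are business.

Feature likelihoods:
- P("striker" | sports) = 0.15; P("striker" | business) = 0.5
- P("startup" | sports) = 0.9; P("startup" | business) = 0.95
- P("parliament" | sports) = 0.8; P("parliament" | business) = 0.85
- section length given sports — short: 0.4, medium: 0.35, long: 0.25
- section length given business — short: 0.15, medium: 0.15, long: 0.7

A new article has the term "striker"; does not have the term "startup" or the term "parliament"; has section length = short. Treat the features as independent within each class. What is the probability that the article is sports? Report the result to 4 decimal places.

sports: 0.75 × 0.15 × (1−0.9) × (1−0.8) × 0.4 = 0.0009
business: 0.25 × 0.5 × (1−0.95) × (1−0.85) × 0.15 = 0.000140625
P(sports | x) = 0.0009 / 0.001040625 ≈ 0.8649

0.8649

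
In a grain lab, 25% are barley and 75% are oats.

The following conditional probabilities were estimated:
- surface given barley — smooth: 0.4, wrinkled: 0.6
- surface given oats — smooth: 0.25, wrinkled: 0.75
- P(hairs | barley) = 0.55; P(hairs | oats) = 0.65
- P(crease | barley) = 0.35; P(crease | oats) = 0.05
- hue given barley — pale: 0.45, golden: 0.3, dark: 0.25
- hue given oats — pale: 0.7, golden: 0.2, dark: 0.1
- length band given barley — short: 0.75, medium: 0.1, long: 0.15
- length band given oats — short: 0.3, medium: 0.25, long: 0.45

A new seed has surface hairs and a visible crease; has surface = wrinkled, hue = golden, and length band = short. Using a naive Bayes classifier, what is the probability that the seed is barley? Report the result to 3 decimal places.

barley: 0.25 × 0.6 × 0.55 × 0.35 × 0.3 × 0.75 = 0.006496875
oats: 0.75 × 0.75 × 0.65 × 0.05 × 0.2 × 0.3 = 0.001096875
P(barley | x) = 0.006496875 / 0.00759375 ≈ 0.856

0.856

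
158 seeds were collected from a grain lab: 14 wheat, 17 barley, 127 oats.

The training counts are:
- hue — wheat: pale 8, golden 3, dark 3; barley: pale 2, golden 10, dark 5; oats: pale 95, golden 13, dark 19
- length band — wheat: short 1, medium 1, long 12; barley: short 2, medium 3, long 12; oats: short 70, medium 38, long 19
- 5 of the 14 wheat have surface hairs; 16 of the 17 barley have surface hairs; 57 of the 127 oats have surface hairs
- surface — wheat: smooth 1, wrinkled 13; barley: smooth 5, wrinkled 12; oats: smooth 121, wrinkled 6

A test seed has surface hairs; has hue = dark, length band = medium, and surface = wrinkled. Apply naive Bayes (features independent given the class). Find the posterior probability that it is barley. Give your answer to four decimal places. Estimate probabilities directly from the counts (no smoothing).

0.7537

wheat: (14/158) × (3/14) × (1/14) × (5/14) × (13/14) ≈ 0.000449773
barley: (17/158) × (5/17) × (3/17) × (16/17) × (12/17) ≈ 0.00371013
oats: (127/158) × (19/127) × (38/127) × (57/127) × (6/127) ≈ 0.000762948
P(barley | x) = 0.00371013 / 0.004922851 ≈ 0.7537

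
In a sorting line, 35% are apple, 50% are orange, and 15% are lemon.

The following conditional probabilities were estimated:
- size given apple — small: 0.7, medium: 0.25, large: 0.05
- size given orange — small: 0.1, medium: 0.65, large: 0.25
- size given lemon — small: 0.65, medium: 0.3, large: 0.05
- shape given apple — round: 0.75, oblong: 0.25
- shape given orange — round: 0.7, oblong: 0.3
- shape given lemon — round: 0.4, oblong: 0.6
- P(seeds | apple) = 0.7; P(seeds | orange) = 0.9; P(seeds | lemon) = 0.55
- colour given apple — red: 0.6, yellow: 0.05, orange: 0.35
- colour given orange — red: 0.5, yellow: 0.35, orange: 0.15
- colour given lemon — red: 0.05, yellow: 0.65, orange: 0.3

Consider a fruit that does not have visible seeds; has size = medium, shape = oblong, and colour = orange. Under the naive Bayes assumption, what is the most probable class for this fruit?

lemon

apple: 0.35 × 0.25 × 0.25 × (1−0.7) × 0.35 = 0.002296875
orange: 0.5 × 0.65 × 0.3 × (1−0.9) × 0.15 = 0.0014625
lemon: 0.15 × 0.3 × 0.6 × (1−0.55) × 0.3 = 0.003645
Highest score → lemon.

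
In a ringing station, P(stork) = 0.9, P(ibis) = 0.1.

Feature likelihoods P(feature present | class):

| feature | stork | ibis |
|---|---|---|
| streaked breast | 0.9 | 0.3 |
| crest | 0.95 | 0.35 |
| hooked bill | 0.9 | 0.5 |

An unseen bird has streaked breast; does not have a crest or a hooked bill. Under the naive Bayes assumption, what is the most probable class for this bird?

stork: 0.9 × 0.9 × (1−0.95) × (1−0.9) = 0.00405
ibis: 0.1 × 0.3 × (1−0.35) × (1−0.5) = 0.00975
Highest score → ibis.

ibis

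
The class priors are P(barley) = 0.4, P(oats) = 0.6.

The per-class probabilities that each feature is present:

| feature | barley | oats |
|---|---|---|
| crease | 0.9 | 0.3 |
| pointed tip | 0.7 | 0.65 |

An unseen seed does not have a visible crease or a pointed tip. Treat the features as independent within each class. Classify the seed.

barley: 0.4 × (1−0.9) × (1−0.7) = 0.012
oats: 0.6 × (1−0.3) × (1−0.65) = 0.147
Highest score → oats.

oats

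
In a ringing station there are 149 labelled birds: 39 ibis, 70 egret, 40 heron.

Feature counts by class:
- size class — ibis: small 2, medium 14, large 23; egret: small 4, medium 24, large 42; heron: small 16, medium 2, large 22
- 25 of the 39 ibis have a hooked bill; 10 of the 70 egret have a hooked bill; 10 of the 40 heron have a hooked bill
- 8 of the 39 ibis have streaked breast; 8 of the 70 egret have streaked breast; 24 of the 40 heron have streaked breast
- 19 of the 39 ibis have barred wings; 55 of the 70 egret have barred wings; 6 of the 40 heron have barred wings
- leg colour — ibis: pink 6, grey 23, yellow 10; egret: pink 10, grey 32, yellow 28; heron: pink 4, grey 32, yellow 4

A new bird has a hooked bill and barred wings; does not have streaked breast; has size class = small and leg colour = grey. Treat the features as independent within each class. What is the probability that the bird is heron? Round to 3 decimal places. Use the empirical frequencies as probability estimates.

ibis: (39/149) × (2/39) × (25/39) × (31/39) × (19/39) × (23/39) ≈ 0.00196503
egret: (70/149) × (4/70) × (10/70) × (62/70) × (55/70) × (32/70) ≈ 0.00122007
heron: (40/149) × (16/40) × (10/40) × (16/40) × (6/40) × (32/40) ≈ 0.00128859
P(heron | x) = 0.00128859 / 0.00447369 ≈ 0.288

0.288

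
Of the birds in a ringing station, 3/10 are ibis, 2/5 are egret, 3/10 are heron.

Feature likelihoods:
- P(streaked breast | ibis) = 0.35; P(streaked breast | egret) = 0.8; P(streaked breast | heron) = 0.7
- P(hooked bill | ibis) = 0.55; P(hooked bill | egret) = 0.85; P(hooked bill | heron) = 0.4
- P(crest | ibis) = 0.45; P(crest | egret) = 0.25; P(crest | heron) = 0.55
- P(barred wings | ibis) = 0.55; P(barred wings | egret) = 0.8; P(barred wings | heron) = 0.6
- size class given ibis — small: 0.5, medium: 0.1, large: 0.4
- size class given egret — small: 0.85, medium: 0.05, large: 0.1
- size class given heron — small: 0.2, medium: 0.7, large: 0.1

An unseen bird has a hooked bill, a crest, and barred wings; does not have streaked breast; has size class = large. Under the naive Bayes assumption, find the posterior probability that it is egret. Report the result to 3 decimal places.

ibis: 0.3 × (1−0.35) × 0.55 × 0.45 × 0.55 × 0.4 = 0.01061775
egret: 0.4 × (1−0.8) × 0.85 × 0.25 × 0.8 × 0.1 = 0.00136
heron: 0.3 × (1−0.7) × 0.4 × 0.55 × 0.6 × 0.1 = 0.001188
P(egret | x) = 0.00136 / 0.01316575 ≈ 0.103

0.103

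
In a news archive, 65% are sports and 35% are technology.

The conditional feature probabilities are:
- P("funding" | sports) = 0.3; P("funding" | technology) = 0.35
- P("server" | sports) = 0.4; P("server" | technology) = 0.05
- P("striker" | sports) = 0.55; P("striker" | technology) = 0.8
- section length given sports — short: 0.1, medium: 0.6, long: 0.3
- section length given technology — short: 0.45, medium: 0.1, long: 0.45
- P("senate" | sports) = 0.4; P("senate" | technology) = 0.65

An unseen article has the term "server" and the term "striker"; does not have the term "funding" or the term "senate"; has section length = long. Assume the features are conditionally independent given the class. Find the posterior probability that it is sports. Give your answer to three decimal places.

sports: 0.65 × (1−0.3) × 0.4 × 0.55 × 0.3 × (1−0.4) = 0.018018
technology: 0.35 × (1−0.35) × 0.05 × 0.8 × 0.45 × (1−0.65) = 0.00143325
P(sports | x) = 0.018018 / 0.01945125 ≈ 0.926

0.926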